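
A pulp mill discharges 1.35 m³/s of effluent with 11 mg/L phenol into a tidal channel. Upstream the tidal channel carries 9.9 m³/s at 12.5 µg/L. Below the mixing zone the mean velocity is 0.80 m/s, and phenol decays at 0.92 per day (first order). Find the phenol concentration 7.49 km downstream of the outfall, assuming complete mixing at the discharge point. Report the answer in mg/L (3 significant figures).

1.20 mg/L

12.5 µg/L = 0.0125 mg/L.
After complete mixing, C₀ = (1.35·11 + 9.9·0.0125) / 11.25 = 1.331 mg/L.
Travel time t = 7490 m / 0.80 m/s = 9362 s = 0.1084 d.
C = 1.331·exp(−0.92·0.1084) = 1.331·0.9051 = 1.205 mg/L.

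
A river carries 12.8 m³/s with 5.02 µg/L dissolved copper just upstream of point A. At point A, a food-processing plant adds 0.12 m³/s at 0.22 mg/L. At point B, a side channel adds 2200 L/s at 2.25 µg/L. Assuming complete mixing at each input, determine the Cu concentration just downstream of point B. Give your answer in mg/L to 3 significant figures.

0.00632 mg/L

5.02 µg/L = 0.00502 mg/L.
After input A: C = (12.8·0.00502 + 0.12·0.22) / 12.92 = 0.007017 mg/L.
2200 L/s = 2.2 m³/s.
2.25 µg/L = 0.00225 mg/L.
After input B: C = (12.92·0.007017 + 2.2·0.00225) / 15.12 = 0.006323 mg/L.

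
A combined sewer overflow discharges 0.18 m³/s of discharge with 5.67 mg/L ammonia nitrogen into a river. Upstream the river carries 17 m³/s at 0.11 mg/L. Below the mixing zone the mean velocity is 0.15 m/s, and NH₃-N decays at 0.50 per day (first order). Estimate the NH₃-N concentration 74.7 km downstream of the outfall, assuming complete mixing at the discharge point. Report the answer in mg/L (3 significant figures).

0.00943 mg/L

After complete mixing, C₀ = (0.18·5.67 + 17·0.11) / 17.18 = 0.1683 mg/L.
Travel time t = 7.47e+04 m / 0.15 m/s = 4.98e+05 s = 5.764 d.
C = 0.1683·exp(−0.50·5.764) = 0.1683·0.05603 = 0.009427 mg/L.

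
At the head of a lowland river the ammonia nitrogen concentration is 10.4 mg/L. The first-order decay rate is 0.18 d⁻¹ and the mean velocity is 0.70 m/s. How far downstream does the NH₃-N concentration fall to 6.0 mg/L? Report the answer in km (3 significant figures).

From C = C₀·e^(−kt), t = ln(C₀/C)/k = ln(10.4/6.0)/0.18 = 0.55/0.18 = 3.056 d.
Distance = v·t = 0.70 m/s × 2.64e+05 s = 1.848e+05 m = 184.8 km.

185 km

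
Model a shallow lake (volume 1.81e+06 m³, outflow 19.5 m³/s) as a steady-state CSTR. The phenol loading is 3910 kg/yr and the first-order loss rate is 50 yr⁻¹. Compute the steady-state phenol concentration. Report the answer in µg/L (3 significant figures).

Outflow Q = 19.5 m³/s × 3.156e+07 s/yr = 6.154e+08 m³/yr.
Steady-state CSTR mass balance: W = Q·C + k·V·C, so C = W/(Q + kV).
Q + kV = 6.154e+08 + 50·1.81e+06 = 7.059e+08 m³/yr.
C = 3910/7.059e+08 = 5.539e-06 kg/m³ = 0.005539 mg/L = 5.539 µg/L.

5.54 µg/L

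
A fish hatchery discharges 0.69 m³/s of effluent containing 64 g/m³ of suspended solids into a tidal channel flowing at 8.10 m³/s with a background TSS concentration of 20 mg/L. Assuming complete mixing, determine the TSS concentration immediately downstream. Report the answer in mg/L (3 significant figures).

23.5 mg/L

By mass balance at complete mixing, C = (0.69·64 + 8.1·20) / (0.69 + 8.1) = 206.2/8.79 = 23.45 mg/L.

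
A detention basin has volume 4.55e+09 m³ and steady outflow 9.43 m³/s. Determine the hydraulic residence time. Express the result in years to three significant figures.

Q = 9.43 m³/s × 3.156e+07 s/yr = 2.976e+08 m³/yr.
Hydraulic residence time τ = V/Q = 4.55e+09/2.976e+08 = 15.29 yr.

15.3 yr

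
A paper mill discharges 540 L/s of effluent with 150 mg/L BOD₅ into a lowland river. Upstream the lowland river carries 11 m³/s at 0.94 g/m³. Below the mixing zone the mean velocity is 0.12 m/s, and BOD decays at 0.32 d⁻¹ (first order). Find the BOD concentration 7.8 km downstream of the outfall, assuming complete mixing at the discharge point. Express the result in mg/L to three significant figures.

6.22 mg/L

540 L/s = 0.54 m³/s.
After complete mixing, C₀ = (0.54·150 + 11·0.94) / 11.54 = 7.915 mg/L.
Travel time t = 7800 m / 0.12 m/s = 6.5e+04 s = 0.7523 d.
C = 7.915·exp(−0.32·0.7523) = 7.915·0.786 = 6.222 mg/L.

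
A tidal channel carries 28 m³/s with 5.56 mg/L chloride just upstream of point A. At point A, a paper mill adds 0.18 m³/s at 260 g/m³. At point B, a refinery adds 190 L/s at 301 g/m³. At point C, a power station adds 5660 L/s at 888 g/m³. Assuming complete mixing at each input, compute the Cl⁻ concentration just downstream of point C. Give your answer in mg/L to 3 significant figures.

After input A: C = (28·5.56 + 0.18·260) / 28.18 = 7.185 mg/L.
190 L/s = 0.19 m³/s.
After input B: C = (28.18·7.185 + 0.19·301) / 28.37 = 9.153 mg/L.
5660 L/s = 5.66 m³/s.
After input C: C = (28.37·9.153 + 5.66·888) / 34.03 = 155.3 mg/L.

155 mg/L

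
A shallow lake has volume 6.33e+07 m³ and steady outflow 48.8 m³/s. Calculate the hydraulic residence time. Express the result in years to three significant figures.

Q = 48.8 m³/s × 3.156e+07 s/yr = 1.54e+09 m³/yr.
Hydraulic residence time τ = V/Q = 6.33e+07/1.54e+09 = 0.0411 yr.

0.0411 yr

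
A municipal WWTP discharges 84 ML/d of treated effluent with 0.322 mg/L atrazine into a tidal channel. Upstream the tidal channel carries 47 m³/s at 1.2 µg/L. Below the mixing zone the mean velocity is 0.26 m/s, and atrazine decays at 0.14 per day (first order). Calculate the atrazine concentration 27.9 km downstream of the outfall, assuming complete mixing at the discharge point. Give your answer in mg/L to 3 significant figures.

84 ML/d = 0.9722 m³/s.
1.2 µg/L = 0.0012 mg/L.
After complete mixing, C₀ = (0.9722·0.322 + 47·0.0012) / 47.97 = 0.007701 mg/L.
Travel time t = 2.79e+04 m / 0.26 m/s = 1.073e+05 s = 1.242 d.
C = 0.007701·exp(−0.14·1.242) = 0.007701·0.8404 = 0.006472 mg/L.

0.00647 mg/L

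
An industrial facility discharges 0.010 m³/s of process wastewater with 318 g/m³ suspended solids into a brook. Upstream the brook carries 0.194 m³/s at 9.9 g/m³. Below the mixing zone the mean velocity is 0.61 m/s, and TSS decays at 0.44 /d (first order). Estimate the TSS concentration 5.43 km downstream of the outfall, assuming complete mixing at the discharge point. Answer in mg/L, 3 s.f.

After complete mixing, C₀ = (0.01·318 + 0.194·9.9) / 0.204 = 25 mg/L.
Travel time t = 5430 m / 0.61 m/s = 8902 s = 0.103 d.
C = 25·exp(−0.44·0.103) = 25·0.9557 = 23.89 mg/L.

23.9 mg/L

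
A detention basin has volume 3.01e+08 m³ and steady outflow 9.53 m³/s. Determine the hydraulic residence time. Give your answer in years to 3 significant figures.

1.00 yr

Q = 9.53 m³/s × 3.156e+07 s/yr = 3.007e+08 m³/yr.
Hydraulic residence time τ = V/Q = 3.01e+08/3.007e+08 = 1.001 yr.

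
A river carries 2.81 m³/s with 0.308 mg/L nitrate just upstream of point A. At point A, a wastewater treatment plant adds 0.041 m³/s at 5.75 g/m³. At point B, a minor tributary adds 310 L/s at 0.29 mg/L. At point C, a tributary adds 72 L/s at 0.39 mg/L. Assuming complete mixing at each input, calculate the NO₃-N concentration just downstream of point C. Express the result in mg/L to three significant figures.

After input A: C = (2.81·0.308 + 0.041·5.75) / 2.851 = 0.3863 mg/L.
310 L/s = 0.31 m³/s.
After input B: C = (2.851·0.3863 + 0.31·0.29) / 3.161 = 0.3768 mg/L.
72 L/s = 0.072 m³/s.
After input C: C = (3.161·0.3768 + 0.072·0.39) / 3.233 = 0.3771 mg/L.

0.377 mg/L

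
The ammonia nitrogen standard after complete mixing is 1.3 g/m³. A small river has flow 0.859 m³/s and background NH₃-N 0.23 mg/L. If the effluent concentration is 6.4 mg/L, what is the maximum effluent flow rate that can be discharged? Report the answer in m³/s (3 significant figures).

Mass balance at complete mixing: C_std·(Q_w + Q_r) = Q_w·C_e + Q_r·C_b.
Rearranging, Q_w = Q_r·(C_std − C_b)/(C_e − C_std) = 0.859·(1.3 − 0.23) / (6.4 − 1.3) = 0.1802 m³/s.

0.180 m³/s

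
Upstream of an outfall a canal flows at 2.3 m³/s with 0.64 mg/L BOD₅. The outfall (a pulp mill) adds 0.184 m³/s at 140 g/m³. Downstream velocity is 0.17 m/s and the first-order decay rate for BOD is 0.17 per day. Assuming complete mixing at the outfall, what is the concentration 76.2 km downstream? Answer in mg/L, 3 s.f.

After complete mixing, C₀ = (0.184·140 + 2.3·0.64) / 2.484 = 10.96 mg/L.
Travel time t = 7.62e+04 m / 0.17 m/s = 4.482e+05 s = 5.188 d.
C = 10.96·exp(−0.17·5.188) = 10.96·0.414 = 4.538 mg/L.

4.54 mg/L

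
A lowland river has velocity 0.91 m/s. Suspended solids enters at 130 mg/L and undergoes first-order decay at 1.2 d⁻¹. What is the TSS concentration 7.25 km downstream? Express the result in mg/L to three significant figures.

116 mg/L

Travel time t = 7.25 km / 0.91 m/s = 7250/0.91 = 7967 s = 0.09221 d.
First-order decay: C = 130·exp(−1.2·0.09221) = 130·0.8952 = 116.4 mg/L.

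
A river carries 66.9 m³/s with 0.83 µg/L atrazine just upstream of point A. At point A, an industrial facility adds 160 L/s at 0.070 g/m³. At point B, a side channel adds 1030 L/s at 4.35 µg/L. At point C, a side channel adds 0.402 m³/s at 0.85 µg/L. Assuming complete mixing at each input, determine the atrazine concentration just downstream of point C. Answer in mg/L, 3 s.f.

0.00104 mg/L

0.83 µg/L = 0.00083 mg/L.
160 L/s = 0.16 m³/s.
After input A: C = (66.9·0.00083 + 0.16·0.07) / 67.06 = 0.000995 mg/L.
1030 L/s = 1.03 m³/s.
4.35 µg/L = 0.00435 mg/L.
After input B: C = (67.06·0.000995 + 1.03·0.00435) / 68.09 = 0.001046 mg/L.
0.85 µg/L = 0.00085 mg/L.
After input C: C = (68.09·0.001046 + 0.402·0.00085) / 68.49 = 0.001045 mg/L.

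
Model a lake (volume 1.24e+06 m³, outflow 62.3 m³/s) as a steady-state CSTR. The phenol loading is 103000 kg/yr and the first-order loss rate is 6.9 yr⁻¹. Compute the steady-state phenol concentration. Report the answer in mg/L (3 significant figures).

Outflow Q = 62.3 m³/s × 3.156e+07 s/yr = 1.966e+09 m³/yr.
Steady-state CSTR mass balance: W = Q·C + k·V·C, so C = W/(Q + kV).
Q + kV = 1.966e+09 + 6.9·1.24e+06 = 1.975e+09 m³/yr.
C = 103000/1.975e+09 = 5.216e-05 kg/m³ = 0.05216 mg/L.

0.0522 mg/L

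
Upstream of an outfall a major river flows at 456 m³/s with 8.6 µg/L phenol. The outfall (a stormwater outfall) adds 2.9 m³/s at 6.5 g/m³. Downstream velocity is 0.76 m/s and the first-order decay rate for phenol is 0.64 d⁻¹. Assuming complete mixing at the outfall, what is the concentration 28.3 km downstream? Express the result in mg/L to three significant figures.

0.0377 mg/L

8.6 µg/L = 0.0086 mg/L.
After complete mixing, C₀ = (2.9·6.5 + 456·0.0086) / 458.9 = 0.04962 mg/L.
Travel time t = 2.83e+04 m / 0.76 m/s = 3.724e+04 s = 0.431 d.
C = 0.04962·exp(−0.64·0.431) = 0.04962·0.7589 = 0.03766 mg/L.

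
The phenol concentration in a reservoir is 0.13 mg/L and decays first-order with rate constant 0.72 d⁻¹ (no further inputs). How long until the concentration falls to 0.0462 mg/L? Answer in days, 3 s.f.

t = ln(C₀/C)/k = ln(0.13/0.0462)/0.72 = 1.035/0.72 = 1.437 d.

1.44 d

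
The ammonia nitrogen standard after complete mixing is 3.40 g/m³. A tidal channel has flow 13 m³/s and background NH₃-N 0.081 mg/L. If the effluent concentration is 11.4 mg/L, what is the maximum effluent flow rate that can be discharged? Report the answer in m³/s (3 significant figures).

Mass balance at complete mixing: C_std·(Q_w + Q_r) = Q_w·C_e + Q_r·C_b.
Rearranging, Q_w = Q_r·(C_std − C_b)/(C_e − C_std) = 13·(3.4 − 0.081) / (11.4 − 3.4) = 5.393 m³/s.

5.39 m³/s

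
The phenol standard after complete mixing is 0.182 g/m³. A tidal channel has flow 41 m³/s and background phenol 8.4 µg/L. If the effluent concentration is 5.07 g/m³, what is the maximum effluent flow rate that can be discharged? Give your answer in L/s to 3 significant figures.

8.4 µg/L = 0.0084 mg/L.
Mass balance at complete mixing: C_std·(Q_w + Q_r) = Q_w·C_e + Q_r·C_b.
Rearranging, Q_w = Q_r·(C_std − C_b)/(C_e − C_std) = 41·(0.182 − 0.0084) / (5.07 − 0.182) = 1.456 m³/s.
= 1456 L/s.

1460 L/s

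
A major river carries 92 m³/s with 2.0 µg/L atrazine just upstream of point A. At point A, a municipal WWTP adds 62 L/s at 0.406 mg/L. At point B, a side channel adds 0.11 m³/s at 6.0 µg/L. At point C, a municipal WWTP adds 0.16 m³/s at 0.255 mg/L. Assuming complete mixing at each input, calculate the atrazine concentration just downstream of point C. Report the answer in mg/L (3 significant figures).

2.0 µg/L = 0.002 mg/L.
62 L/s = 0.062 m³/s.
After input A: C = (92·0.002 + 0.062·0.406) / 92.06 = 0.002272 mg/L.
6.0 µg/L = 0.006 mg/L.
After input B: C = (92.06·0.002272 + 0.11·0.006) / 92.17 = 0.002277 mg/L.
After input C: C = (92.17·0.002277 + 0.16·0.255) / 92.33 = 0.002714 mg/L.

0.00271 mg/L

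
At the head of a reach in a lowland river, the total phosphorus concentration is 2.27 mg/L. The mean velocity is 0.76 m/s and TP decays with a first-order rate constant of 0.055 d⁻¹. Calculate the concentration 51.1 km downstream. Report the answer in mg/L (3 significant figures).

Travel time t = 51.1 km / 0.76 m/s = 5.11e+04/0.76 = 6.724e+04 s = 0.7782 d.
First-order decay: C = 2.27·exp(−0.055·0.7782) = 2.27·0.9581 = 2.175 mg/L.

2.17 mg/L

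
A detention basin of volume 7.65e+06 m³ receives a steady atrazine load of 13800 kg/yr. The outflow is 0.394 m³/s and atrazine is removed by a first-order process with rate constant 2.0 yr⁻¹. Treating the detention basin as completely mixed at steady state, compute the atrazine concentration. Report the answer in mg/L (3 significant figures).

0.498 mg/L

Outflow Q = 0.394 m³/s × 3.156e+07 s/yr = 1.243e+07 m³/yr.
Steady-state CSTR mass balance: W = Q·C + k·V·C, so C = W/(Q + kV).
Q + kV = 1.243e+07 + 2.0·7.65e+06 = 2.773e+07 m³/yr.
C = 13800/2.773e+07 = 0.0004976 kg/m³ = 0.4976 mg/L.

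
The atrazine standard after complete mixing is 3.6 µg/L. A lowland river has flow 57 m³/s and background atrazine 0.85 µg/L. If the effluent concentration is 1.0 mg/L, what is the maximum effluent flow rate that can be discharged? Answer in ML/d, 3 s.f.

13.6 ML/d

0.85 µg/L = 0.00085 mg/L.
3.6 µg/L = 0.0036 mg/L.
Mass balance at complete mixing: C_std·(Q_w + Q_r) = Q_w·C_e + Q_r·C_b.
Rearranging, Q_w = Q_r·(C_std − C_b)/(C_e − C_std) = 57·(0.0036 − 0.00085) / (1 − 0.0036) = 0.1573 m³/s.
= 13.59 ML/d.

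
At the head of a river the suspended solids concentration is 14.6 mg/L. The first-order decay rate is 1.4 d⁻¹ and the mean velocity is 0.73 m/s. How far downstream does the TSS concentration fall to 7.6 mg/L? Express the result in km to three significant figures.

From C = C₀·e^(−kt), t = ln(C₀/C)/k = ln(14.6/7.6)/1.4 = 0.6529/1.4 = 0.4663 d.
Distance = v·t = 0.73 m/s × 4.029e+04 s = 2.941e+04 m = 29.41 km.

29.4 km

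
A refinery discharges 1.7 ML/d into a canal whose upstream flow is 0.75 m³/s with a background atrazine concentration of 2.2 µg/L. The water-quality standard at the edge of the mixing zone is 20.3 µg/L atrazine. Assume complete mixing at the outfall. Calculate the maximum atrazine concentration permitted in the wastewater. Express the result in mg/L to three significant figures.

1.7 ML/d = 0.01968 m³/s.
2.2 µg/L = 0.0022 mg/L.
20.3 µg/L = 0.0203 mg/L.
Mass balance: 0.0203·0.7697 = 0.01968·Cₑ + 0.75·0.0022.
Cₑ = (0.01562 − 0.00165) / 0.01968 = 0.7102 mg/L.

0.710 mg/L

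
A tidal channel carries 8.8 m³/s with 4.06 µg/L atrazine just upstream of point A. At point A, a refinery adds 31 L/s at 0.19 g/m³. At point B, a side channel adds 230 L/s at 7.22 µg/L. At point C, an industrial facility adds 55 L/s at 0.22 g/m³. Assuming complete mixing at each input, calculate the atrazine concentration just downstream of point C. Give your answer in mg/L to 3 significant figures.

4.06 µg/L = 0.00406 mg/L.
31 L/s = 0.031 m³/s.
After input A: C = (8.8·0.00406 + 0.031·0.19) / 8.831 = 0.004713 mg/L.
230 L/s = 0.23 m³/s.
7.22 µg/L = 0.00722 mg/L.
After input B: C = (8.831·0.004713 + 0.23·0.00722) / 9.061 = 0.004776 mg/L.
55 L/s = 0.055 m³/s.
After input C: C = (9.061·0.004776 + 0.055·0.22) / 9.116 = 0.006075 mg/L.

0.00607 mg/L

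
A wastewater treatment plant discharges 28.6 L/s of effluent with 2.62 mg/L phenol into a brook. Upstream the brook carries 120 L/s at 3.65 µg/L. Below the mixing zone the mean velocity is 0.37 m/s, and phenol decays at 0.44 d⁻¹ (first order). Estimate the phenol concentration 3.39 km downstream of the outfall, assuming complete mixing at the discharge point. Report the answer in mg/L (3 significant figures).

28.6 L/s = 0.0286 m³/s.
120 L/s = 0.12 m³/s.
3.65 µg/L = 0.00365 mg/L.
After complete mixing, C₀ = (0.0286·2.62 + 0.12·0.00365) / 0.1486 = 0.5072 mg/L.
Travel time t = 3390 m / 0.37 m/s = 9162 s = 0.106 d.
C = 0.5072·exp(−0.44·0.106) = 0.5072·0.9544 = 0.4841 mg/L.

0.484 mg/L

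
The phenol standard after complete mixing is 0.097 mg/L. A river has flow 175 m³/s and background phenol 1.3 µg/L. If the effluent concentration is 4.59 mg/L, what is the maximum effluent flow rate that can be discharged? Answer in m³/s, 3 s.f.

1.3 µg/L = 0.0013 mg/L.
Mass balance at complete mixing: C_std·(Q_w + Q_r) = Q_w·C_e + Q_r·C_b.
Rearranging, Q_w = Q_r·(C_std − C_b)/(C_e − C_std) = 175·(0.097 − 0.0013) / (4.59 − 0.097) = 3.727 m³/s.

3.73 m³/s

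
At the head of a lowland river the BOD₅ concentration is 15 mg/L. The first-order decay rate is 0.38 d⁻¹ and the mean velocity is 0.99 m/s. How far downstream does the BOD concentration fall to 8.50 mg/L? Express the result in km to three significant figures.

128 km

From C = C₀·e^(−kt), t = ln(C₀/C)/k = ln(15/8.50)/0.38 = 0.568/0.38 = 1.495 d.
Distance = v·t = 0.99 m/s × 1.291e+05 s = 1.279e+05 m = 127.9 km.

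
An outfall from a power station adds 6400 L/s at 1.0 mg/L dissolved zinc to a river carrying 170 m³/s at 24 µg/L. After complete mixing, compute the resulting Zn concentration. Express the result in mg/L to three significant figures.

0.0594 mg/L

6400 L/s = 6.4 m³/s.
24 µg/L = 0.024 mg/L.
Flow-weighted mixing gives C = (6.4·1 + 170·0.024) / (6.4 + 170) = 10.48/176.4 = 0.05941 mg/L.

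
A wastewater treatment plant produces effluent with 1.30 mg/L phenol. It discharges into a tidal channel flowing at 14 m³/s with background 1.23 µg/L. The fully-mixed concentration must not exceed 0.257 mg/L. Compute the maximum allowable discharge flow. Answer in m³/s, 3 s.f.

1.23 µg/L = 0.00123 mg/L.
Mass balance at complete mixing: C_std·(Q_w + Q_r) = Q_w·C_e + Q_r·C_b.
Rearranging, Q_w = Q_r·(C_std − C_b)/(C_e − C_std) = 14·(0.257 − 0.00123) / (1.3 − 0.257) = 3.433 m³/s.

3.43 m³/s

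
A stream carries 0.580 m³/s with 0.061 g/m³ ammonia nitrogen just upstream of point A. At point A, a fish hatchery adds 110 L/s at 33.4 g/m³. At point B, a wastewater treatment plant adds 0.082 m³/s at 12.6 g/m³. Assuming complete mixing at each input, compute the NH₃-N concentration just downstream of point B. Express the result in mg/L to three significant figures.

6.14 mg/L

110 L/s = 0.11 m³/s.
After input A: C = (0.58·0.061 + 0.11·33.4) / 0.69 = 5.376 mg/L.
After input B: C = (0.69·5.376 + 0.082·12.6) / 0.772 = 6.143 mg/L.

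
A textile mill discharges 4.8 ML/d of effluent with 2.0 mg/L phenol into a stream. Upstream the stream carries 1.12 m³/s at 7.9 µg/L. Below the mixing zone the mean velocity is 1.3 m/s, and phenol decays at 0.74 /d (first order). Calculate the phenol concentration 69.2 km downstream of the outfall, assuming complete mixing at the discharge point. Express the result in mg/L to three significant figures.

0.0647 mg/L

4.8 ML/d = 0.05556 m³/s.
7.9 µg/L = 0.0079 mg/L.
After complete mixing, C₀ = (0.05556·2 + 1.12·0.0079) / 1.176 = 0.102 mg/L.
Travel time t = 6.92e+04 m / 1.3 m/s = 5.323e+04 s = 0.6161 d.
C = 0.102·exp(−0.74·0.6161) = 0.102·0.6339 = 0.06468 mg/L.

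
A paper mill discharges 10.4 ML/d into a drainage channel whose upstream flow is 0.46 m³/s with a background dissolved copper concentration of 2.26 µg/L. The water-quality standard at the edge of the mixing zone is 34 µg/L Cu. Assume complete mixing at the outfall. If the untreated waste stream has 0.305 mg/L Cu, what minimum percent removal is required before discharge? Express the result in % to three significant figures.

49.1 %

10.4 ML/d = 0.1204 m³/s.
2.26 µg/L = 0.00226 mg/L.
34 µg/L = 0.034 mg/L.
Mass balance: 0.034·0.5804 = 0.1204·Cₑ + 0.46·0.00226.
Cₑ = (0.01973 − 0.00104) / 0.1204 = 0.1553 mg/L.
Required removal = 1 − 0.1553/0.305 = 49.08 %.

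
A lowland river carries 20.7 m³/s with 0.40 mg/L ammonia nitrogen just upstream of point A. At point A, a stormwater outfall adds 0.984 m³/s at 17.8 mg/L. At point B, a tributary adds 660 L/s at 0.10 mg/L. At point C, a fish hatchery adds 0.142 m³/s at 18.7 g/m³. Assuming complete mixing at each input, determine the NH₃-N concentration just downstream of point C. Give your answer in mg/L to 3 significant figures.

1.27 mg/L

After input A: C = (20.7·0.4 + 0.984·17.8) / 21.68 = 1.19 mg/L.
660 L/s = 0.66 m³/s.
After input B: C = (21.68·1.19 + 0.66·0.1) / 22.34 = 1.157 mg/L.
After input C: C = (22.34·1.157 + 0.142·18.7) / 22.49 = 1.268 mg/L.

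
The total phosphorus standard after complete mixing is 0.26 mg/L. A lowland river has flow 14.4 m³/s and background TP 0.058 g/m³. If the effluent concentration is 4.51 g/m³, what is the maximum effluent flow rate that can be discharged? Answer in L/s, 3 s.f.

684 L/s

Mass balance at complete mixing: C_std·(Q_w + Q_r) = Q_w·C_e + Q_r·C_b.
Rearranging, Q_w = Q_r·(C_std − C_b)/(C_e − C_std) = 14.4·(0.26 − 0.058) / (4.51 − 0.26) = 0.6844 m³/s.
= 684.4 L/s.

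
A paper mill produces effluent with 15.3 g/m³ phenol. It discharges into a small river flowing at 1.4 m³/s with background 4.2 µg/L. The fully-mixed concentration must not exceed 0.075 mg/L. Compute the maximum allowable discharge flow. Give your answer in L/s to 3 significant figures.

6.51 L/s

4.2 µg/L = 0.0042 mg/L.
Mass balance at complete mixing: C_std·(Q_w + Q_r) = Q_w·C_e + Q_r·C_b.
Rearranging, Q_w = Q_r·(C_std − C_b)/(C_e − C_std) = 1.4·(0.075 − 0.0042) / (15.3 − 0.075) = 0.00651 m³/s.
= 6.51 L/s.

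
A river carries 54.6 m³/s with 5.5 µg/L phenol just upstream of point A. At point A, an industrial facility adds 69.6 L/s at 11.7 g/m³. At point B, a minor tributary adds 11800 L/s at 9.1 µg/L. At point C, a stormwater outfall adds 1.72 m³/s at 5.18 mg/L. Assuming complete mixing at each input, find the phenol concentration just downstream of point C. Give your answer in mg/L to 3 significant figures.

0.149 mg/L

5.5 µg/L = 0.0055 mg/L.
69.6 L/s = 0.0696 m³/s.
After input A: C = (54.6·0.0055 + 0.0696·11.7) / 54.67 = 0.02039 mg/L.
11800 L/s = 11.8 m³/s.
9.1 µg/L = 0.0091 mg/L.
After input B: C = (54.67·0.02039 + 11.8·0.0091) / 66.47 = 0.01838 mg/L.
After input C: C = (66.47·0.01838 + 1.72·5.18) / 68.19 = 0.1486 mg/L.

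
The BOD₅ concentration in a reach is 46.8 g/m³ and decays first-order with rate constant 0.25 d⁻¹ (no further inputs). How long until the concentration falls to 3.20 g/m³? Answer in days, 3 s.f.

t = ln(C₀/C)/k = ln(46.8/3.20)/0.25 = 2.683/0.25 = 10.73 d.

10.7 d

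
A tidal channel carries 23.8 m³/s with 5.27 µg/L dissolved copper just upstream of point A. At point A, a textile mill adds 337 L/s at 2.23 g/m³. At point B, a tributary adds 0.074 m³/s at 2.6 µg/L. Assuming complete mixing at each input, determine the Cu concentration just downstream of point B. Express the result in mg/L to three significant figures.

5.27 µg/L = 0.00527 mg/L.
337 L/s = 0.337 m³/s.
After input A: C = (23.8·0.00527 + 0.337·2.23) / 24.14 = 0.03633 mg/L.
2.6 µg/L = 0.0026 mg/L.
After input B: C = (24.14·0.03633 + 0.074·0.0026) / 24.21 = 0.03623 mg/L.

0.0362 mg/L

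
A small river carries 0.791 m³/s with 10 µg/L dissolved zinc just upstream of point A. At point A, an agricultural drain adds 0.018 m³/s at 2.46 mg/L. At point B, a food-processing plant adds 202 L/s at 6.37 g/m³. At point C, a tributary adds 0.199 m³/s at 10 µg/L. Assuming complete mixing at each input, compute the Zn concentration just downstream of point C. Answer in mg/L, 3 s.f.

10 µg/L = 0.01 mg/L.
After input A: C = (0.791·0.01 + 0.018·2.46) / 0.809 = 0.06451 mg/L.
202 L/s = 0.202 m³/s.
After input B: C = (0.809·0.06451 + 0.202·6.37) / 1.011 = 1.324 mg/L.
10 µg/L = 0.01 mg/L.
After input C: C = (1.011·1.324 + 0.199·0.01) / 1.21 = 1.108 mg/L.

1.11 mg/L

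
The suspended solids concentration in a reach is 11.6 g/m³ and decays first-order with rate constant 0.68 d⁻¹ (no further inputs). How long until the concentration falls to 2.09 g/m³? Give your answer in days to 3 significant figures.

2.52 d

t = ln(C₀/C)/k = ln(11.6/2.09)/0.68 = 1.714/0.68 = 2.52 d.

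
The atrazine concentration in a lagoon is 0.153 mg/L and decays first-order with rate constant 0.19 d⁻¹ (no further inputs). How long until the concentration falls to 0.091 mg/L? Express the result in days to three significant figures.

2.73 d

t = ln(C₀/C)/k = ln(0.153/0.091)/0.19 = 0.5196/0.19 = 2.735 d.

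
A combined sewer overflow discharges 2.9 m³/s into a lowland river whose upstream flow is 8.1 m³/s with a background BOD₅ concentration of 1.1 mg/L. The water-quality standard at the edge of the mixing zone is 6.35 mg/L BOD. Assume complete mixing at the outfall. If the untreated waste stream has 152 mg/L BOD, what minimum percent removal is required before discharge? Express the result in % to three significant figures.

Mass balance: 6.35·11 = 2.9·Cₑ + 8.1·1.1.
Cₑ = (69.85 − 8.91) / 2.9 = 21.01 mg/L.
Required removal = 1 − 21.01/152 = 86.18 %.

86.2 %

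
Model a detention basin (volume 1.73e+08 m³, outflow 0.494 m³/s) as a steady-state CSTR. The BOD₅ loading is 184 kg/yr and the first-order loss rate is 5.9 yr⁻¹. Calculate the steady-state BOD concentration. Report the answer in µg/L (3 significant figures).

0.178 µg/L

Outflow Q = 0.494 m³/s × 3.156e+07 s/yr = 1.559e+07 m³/yr.
Steady-state CSTR mass balance: W = Q·C + k·V·C, so C = W/(Q + kV).
Q + kV = 1.559e+07 + 5.9·1.73e+08 = 1.036e+09 m³/yr.
C = 184/1.036e+09 = 1.776e-07 kg/m³ = 0.0001776 mg/L = 0.1776 µg/L.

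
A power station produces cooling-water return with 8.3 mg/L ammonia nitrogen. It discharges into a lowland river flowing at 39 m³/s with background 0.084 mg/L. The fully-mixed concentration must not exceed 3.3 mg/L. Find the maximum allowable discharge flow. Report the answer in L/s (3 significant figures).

25100 L/s

Mass balance at complete mixing: C_std·(Q_w + Q_r) = Q_w·C_e + Q_r·C_b.
Rearranging, Q_w = Q_r·(C_std − C_b)/(C_e − C_std) = 39·(3.3 − 0.084) / (8.3 − 3.3) = 25.08 m³/s.
= 2.508e+04 L/s.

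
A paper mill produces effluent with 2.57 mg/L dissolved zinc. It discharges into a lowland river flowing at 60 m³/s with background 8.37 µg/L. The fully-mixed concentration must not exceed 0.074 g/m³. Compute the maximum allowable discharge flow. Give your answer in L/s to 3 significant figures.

8.37 µg/L = 0.00837 mg/L.
Mass balance at complete mixing: C_std·(Q_w + Q_r) = Q_w·C_e + Q_r·C_b.
Rearranging, Q_w = Q_r·(C_std − C_b)/(C_e − C_std) = 60·(0.074 − 0.00837) / (2.57 − 0.074) = 1.578 m³/s.
= 1578 L/s.

1580 L/s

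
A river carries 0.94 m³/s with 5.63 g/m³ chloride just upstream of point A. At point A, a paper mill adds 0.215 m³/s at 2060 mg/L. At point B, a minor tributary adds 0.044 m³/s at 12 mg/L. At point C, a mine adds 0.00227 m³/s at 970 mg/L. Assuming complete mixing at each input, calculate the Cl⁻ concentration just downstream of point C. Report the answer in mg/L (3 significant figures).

375 mg/L

After input A: C = (0.94·5.63 + 0.215·2060) / 1.155 = 388 mg/L.
After input B: C = (1.155·388 + 0.044·12) / 1.199 = 374.2 mg/L.
After input C: C = (1.199·374.2 + 0.00227·970) / 1.201 = 375.4 mg/L.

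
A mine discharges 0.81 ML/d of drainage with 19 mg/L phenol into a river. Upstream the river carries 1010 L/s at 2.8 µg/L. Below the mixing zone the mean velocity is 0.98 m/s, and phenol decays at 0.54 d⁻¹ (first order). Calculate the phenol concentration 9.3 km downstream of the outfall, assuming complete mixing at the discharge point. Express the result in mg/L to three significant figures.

0.81 ML/d = 0.009375 m³/s.
1010 L/s = 1.01 m³/s.
2.8 µg/L = 0.0028 mg/L.
After complete mixing, C₀ = (0.009375·19 + 1.01·0.0028) / 1.019 = 0.1775 mg/L.
Travel time t = 9300 m / 0.98 m/s = 9490 s = 0.1098 d.
C = 0.1775·exp(−0.54·0.1098) = 0.1775·0.9424 = 0.1673 mg/L.

0.167 mg/L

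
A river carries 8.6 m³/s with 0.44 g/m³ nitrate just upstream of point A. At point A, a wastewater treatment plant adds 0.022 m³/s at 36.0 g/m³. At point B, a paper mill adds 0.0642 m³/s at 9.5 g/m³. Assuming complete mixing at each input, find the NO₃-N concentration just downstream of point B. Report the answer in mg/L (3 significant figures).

0.597 mg/L

After input A: C = (8.6·0.44 + 0.022·36) / 8.622 = 0.5307 mg/L.
After input B: C = (8.622·0.5307 + 0.0642·9.5) / 8.686 = 0.597 mg/L.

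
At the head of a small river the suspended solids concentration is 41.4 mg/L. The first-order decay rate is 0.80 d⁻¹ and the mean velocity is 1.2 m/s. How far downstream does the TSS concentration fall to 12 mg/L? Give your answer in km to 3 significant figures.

From C = C₀·e^(−kt), t = ln(C₀/C)/k = ln(41.4/12)/0.80 = 1.238/0.80 = 1.548 d.
Distance = v·t = 1.2 m/s × 1.337e+05 s = 1.605e+05 m = 160.5 km.

160 km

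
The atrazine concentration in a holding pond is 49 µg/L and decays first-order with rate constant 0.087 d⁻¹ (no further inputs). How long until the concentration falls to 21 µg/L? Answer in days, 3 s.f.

9.74 d

t = ln(C₀/C)/k = ln(49/21)/0.087 = 0.8473/0.087 = 9.739 d.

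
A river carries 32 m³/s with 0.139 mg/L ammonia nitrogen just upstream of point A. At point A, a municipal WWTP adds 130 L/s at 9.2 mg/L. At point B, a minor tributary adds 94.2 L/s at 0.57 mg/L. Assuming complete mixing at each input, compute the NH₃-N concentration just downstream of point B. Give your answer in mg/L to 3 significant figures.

130 L/s = 0.13 m³/s.
After input A: C = (32·0.139 + 0.13·9.2) / 32.13 = 0.1757 mg/L.
94.2 L/s = 0.0942 m³/s.
After input B: C = (32.13·0.1757 + 0.0942·0.57) / 32.22 = 0.1768 mg/L.

0.177 mg/L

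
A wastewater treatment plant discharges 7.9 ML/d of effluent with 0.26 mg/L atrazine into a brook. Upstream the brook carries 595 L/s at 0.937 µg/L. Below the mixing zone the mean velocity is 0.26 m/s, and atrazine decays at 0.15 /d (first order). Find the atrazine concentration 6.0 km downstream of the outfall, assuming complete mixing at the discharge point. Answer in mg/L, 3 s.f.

0.0341 mg/L

7.9 ML/d = 0.09144 m³/s.
595 L/s = 0.595 m³/s.
0.937 µg/L = 0.000937 mg/L.
After complete mixing, C₀ = (0.09144·0.26 + 0.595·0.000937) / 0.6864 = 0.03544 mg/L.
Travel time t = 6000 m / 0.26 m/s = 2.308e+04 s = 0.2671 d.
C = 0.03544·exp(−0.15·0.2671) = 0.03544·0.9607 = 0.03405 mg/L.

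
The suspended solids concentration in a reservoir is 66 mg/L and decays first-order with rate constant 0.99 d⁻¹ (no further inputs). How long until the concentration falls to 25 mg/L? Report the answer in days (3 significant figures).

0.981 d

t = ln(C₀/C)/k = ln(66/25)/0.99 = 0.9708/0.99 = 0.9806 d.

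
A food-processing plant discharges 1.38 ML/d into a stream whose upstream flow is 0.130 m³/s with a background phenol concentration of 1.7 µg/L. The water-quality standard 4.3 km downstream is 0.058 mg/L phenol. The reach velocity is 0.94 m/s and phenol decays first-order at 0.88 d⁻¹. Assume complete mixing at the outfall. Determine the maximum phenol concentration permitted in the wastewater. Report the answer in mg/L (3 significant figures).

1.38 ML/d = 0.01597 m³/s.
1.7 µg/L = 0.0017 mg/L.
Travel time to the compliance point: t = 4300/0.94 = 4574 s = 0.05295 d; decay factor exp(−0.88·0.05295) = 0.9545.
So the concentration just after mixing may be at most 0.058/0.9545 = 0.06077 mg/L.
Mass balance: 0.06077·0.146 = 0.01597·Cₑ + 0.13·0.0017.
Cₑ = (0.00887 − 0.000221) / 0.01597 = 0.5415 mg/L.

0.542 mg/L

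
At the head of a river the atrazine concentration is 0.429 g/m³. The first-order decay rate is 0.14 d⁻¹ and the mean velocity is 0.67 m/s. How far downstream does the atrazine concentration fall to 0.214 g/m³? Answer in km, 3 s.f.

288 km

From C = C₀·e^(−kt), t = ln(C₀/C)/k = ln(0.429/0.214)/0.14 = 0.6955/0.14 = 4.968 d.
Distance = v·t = 0.67 m/s × 4.292e+05 s = 2.876e+05 m = 287.6 km.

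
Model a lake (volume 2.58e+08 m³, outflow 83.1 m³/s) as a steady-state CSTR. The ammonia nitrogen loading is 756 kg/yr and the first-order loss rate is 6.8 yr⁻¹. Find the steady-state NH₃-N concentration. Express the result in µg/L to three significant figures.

0.173 µg/L

Outflow Q = 83.1 m³/s × 3.156e+07 s/yr = 2.622e+09 m³/yr.
Steady-state CSTR mass balance: W = Q·C + k·V·C, so C = W/(Q + kV).
Q + kV = 2.622e+09 + 6.8·2.58e+08 = 4.377e+09 m³/yr.
C = 756/4.377e+09 = 1.727e-07 kg/m³ = 0.0001727 mg/L = 0.1727 µg/L.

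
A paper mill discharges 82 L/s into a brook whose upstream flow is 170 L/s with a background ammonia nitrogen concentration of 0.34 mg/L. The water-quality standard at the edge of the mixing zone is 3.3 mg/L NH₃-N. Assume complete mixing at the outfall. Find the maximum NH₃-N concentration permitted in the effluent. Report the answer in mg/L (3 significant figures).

9.44 mg/L

82 L/s = 0.082 m³/s.
170 L/s = 0.17 m³/s.
Mass balance: 3.3·0.252 = 0.082·Cₑ + 0.17·0.34.
Cₑ = (0.8316 − 0.0578) / 0.082 = 9.437 mg/L.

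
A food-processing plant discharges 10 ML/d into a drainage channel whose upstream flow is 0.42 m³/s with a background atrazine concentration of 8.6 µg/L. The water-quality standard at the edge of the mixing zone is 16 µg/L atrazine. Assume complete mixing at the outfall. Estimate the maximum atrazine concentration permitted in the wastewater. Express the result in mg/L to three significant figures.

0.0429 mg/L

10 ML/d = 0.1157 m³/s.
8.6 µg/L = 0.0086 mg/L.
16 µg/L = 0.016 mg/L.
Mass balance: 0.016·0.5357 = 0.1157·Cₑ + 0.42·0.0086.
Cₑ = (0.008572 − 0.003612) / 0.1157 = 0.04285 mg/L.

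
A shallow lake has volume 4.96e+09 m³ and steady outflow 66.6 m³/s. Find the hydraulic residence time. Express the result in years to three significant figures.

Q = 66.6 m³/s × 3.156e+07 s/yr = 2.102e+09 m³/yr.
Hydraulic residence time τ = V/Q = 4.96e+09/2.102e+09 = 2.36 yr.

2.36 yr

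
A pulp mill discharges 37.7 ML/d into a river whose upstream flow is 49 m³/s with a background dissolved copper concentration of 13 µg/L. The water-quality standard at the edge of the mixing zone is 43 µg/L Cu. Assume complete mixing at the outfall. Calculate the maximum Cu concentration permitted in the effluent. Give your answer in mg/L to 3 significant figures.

37.7 ML/d = 0.4363 m³/s.
13 µg/L = 0.013 mg/L.
43 µg/L = 0.043 mg/L.
Mass balance: 0.043·49.44 = 0.4363·Cₑ + 49·0.013.
Cₑ = (2.126 − 0.637) / 0.4363 = 3.412 mg/L.

3.41 mg/L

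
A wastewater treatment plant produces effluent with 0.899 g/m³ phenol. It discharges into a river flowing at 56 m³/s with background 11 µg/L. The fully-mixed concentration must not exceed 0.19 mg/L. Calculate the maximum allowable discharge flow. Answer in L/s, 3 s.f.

14100 L/s

11 µg/L = 0.011 mg/L.
Mass balance at complete mixing: C_std·(Q_w + Q_r) = Q_w·C_e + Q_r·C_b.
Rearranging, Q_w = Q_r·(C_std − C_b)/(C_e − C_std) = 56·(0.19 − 0.011) / (0.899 − 0.19) = 14.14 m³/s.
= 1.414e+04 L/s.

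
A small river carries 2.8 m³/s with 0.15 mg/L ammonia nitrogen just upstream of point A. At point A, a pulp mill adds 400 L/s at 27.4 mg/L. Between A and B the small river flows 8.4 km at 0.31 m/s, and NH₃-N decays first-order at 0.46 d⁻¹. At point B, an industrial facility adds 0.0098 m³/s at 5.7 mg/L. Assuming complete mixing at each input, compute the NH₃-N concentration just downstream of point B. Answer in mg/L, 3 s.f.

3.09 mg/L

400 L/s = 0.4 m³/s.
After input A: C = (2.8·0.15 + 0.4·27.4) / 3.2 = 3.556 mg/L.
Over the 8.4 km reach to input B (t = 2.71e+04 s = 0.3136 d), decay gives C = 3.556·exp(−0.46·0.3136) = 3.078 mg/L.
After input B: C = (3.2·3.078 + 0.0098·5.7) / 3.21 = 3.087 mg/L.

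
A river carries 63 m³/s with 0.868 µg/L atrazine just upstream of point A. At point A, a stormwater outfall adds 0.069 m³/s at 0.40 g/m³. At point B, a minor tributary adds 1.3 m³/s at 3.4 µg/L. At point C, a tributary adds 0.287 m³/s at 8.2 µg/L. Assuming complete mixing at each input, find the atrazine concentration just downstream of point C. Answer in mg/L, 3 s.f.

0.00138 mg/L

0.868 µg/L = 0.000868 mg/L.
After input A: C = (63·0.000868 + 0.069·0.4) / 63.07 = 0.001305 mg/L.
3.4 µg/L = 0.0034 mg/L.
After input B: C = (63.07·0.001305 + 1.3·0.0034) / 64.37 = 0.001347 mg/L.
8.2 µg/L = 0.0082 mg/L.
After input C: C = (64.37·0.001347 + 0.287·0.0082) / 64.66 = 0.001377 mg/L.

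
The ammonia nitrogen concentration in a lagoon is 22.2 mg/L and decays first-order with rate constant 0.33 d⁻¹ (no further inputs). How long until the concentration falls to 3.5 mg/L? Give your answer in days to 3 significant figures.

5.60 d

t = ln(C₀/C)/k = ln(22.2/3.5)/0.33 = 1.847/0.33 = 5.598 d.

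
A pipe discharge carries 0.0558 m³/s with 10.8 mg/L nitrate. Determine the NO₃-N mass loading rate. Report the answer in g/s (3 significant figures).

Mass flux = Q·C = 0.0558 m³/s × 10.8 g/m³ = 0.6026 g/s.

0.603 g/s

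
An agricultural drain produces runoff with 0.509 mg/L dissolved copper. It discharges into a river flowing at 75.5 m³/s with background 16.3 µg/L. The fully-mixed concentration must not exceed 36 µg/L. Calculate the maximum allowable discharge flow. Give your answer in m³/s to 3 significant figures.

16.3 µg/L = 0.0163 mg/L.
36 µg/L = 0.036 mg/L.
Mass balance at complete mixing: C_std·(Q_w + Q_r) = Q_w·C_e + Q_r·C_b.
Rearranging, Q_w = Q_r·(C_std − C_b)/(C_e − C_std) = 75.5·(0.036 − 0.0163) / (0.509 − 0.036) = 3.145 m³/s.

3.14 m³/s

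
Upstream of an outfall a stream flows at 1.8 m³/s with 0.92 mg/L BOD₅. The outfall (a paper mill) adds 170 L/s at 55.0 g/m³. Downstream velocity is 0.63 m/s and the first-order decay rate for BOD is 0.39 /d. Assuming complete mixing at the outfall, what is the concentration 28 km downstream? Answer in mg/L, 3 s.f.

4.57 mg/L

170 L/s = 0.17 m³/s.
After complete mixing, C₀ = (0.17·55 + 1.8·0.92) / 1.97 = 5.587 mg/L.
Travel time t = 2.8e+04 m / 0.63 m/s = 4.444e+04 s = 0.5144 d.
C = 5.587·exp(−0.39·0.5144) = 5.587·0.8182 = 4.571 mg/L.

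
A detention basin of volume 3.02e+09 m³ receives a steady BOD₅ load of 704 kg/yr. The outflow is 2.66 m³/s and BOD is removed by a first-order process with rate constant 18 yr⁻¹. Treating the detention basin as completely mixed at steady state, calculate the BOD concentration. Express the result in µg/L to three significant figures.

Outflow Q = 2.66 m³/s × 3.156e+07 s/yr = 8.394e+07 m³/yr.
Steady-state CSTR mass balance: W = Q·C + k·V·C, so C = W/(Q + kV).
Q + kV = 8.394e+07 + 18·3.02e+09 = 5.444e+10 m³/yr.
C = 704/5.444e+10 = 1.293e-08 kg/m³ = 1.293e-05 mg/L = 0.01293 µg/L.

0.0129 µg/L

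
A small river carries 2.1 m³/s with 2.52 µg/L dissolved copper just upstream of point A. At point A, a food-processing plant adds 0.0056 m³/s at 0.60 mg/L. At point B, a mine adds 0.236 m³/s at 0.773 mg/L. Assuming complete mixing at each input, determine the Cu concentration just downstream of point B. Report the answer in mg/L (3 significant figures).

0.0816 mg/L

2.52 µg/L = 0.00252 mg/L.
After input A: C = (2.1·0.00252 + 0.0056·0.6) / 2.106 = 0.004109 mg/L.
After input B: C = (2.106·0.004109 + 0.236·0.773) / 2.342 = 0.0816 mg/L.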